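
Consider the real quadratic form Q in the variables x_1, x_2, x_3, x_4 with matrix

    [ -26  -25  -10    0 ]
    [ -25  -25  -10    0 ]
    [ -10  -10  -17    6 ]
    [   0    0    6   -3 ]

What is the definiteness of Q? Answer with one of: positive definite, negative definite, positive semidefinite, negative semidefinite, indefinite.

negative definite

Leading principal minors: Δ_1 = -26, Δ_2 = 25, Δ_3 = -325, Δ_4 = 75.
The signs alternate starting with Δ_1 < 0, so by Sylvester's criterion Q is negative definite.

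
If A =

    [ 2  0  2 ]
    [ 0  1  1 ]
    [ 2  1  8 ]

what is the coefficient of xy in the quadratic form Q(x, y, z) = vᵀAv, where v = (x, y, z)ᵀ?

0

The coefficient of xy is A[1,2] + A[2,1] = 2·0 = 0.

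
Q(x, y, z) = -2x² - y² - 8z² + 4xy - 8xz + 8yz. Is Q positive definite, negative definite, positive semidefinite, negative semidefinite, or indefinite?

indefinite

The associated matrix is A = [[-2, 2, -4], [2, -1, 4], [-4, 4, -8]].
Congruent diagonalization of A (simultaneous row and column reduction) yields pivots -2, 1, 0.
So there are 1 positive, 1 negative, 1 zero pivots.
Hence Q is indefinite.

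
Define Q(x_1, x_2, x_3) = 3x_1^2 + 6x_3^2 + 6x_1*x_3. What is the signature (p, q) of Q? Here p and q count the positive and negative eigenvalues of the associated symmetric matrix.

(2, 0)

Write A = [[3, 0, 3], [0, 0, 0], [3, 0, 6]].
Row-reducing A symmetrically gives the diagonal entries 3, 0, 3.
So there are 2 positive, 1 zero pivots.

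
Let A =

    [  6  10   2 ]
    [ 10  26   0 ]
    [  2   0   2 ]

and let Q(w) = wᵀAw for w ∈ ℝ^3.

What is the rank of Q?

3

Symmetric row and column elimination reduces A to a congruent diagonal form with pivots 6, 28/3, 1/7.
That gives 3 positive pivots.
The rank is the number of nonzero pivots: 3.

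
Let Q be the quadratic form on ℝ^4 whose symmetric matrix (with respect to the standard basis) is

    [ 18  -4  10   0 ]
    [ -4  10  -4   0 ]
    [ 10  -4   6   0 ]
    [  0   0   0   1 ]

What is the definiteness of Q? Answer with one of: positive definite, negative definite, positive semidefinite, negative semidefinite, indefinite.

positive definite

Leading principal minors: Δ_1 = 18, Δ_2 = 164, Δ_3 = 16, Δ_4 = 16.
All leading principal minors are positive, so by Sylvester's criterion Q is positive definite.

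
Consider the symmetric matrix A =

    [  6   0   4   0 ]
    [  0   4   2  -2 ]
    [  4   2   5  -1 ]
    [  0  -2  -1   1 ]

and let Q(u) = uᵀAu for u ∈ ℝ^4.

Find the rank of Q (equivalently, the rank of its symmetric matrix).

Row-reducing A symmetrically gives the diagonal entries 6, 4, 4/3, 0.
So there are 3 positive, 1 zero pivots.
The rank is the number of nonzero pivots: 3.

3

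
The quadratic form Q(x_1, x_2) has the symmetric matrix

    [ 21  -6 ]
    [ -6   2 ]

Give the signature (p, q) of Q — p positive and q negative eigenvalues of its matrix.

An LDLᵀ factorisation of A has diagonal entries 21, 2/7.
That gives 2 positive pivots.

(2, 0)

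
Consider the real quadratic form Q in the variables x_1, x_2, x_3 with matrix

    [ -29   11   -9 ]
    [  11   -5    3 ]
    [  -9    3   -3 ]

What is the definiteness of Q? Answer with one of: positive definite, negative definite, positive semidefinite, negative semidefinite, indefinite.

Symmetric row and column elimination reduces A to a congruent diagonal form with pivots -29, -24/29, 0.
So there are 2 negative, 1 zero pivots.
Hence Q is negative semidefinite.

negative semidefinite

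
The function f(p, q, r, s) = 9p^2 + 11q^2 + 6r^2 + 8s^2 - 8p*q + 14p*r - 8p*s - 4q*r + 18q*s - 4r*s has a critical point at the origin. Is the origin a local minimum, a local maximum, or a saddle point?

local minimum

The Hessian at the origin is H = [[18, -8, 14, -8], [-8, 22, -4, 18], [14, -4, 12, -4], [-8, 18, -4, 16]].
Row-reducing H symmetrically gives the diagonal entries 18, 166/9, 70/83, 6/7.
Counting signs: 4 positive.
H is positive definite, so the origin is a strict local minimum.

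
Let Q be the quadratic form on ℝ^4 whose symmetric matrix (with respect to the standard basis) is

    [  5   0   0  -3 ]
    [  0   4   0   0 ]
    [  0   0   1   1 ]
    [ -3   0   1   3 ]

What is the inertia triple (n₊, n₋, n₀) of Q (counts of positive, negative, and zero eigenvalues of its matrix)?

(4, 0, 0)

Congruent diagonalization of A (simultaneous row and column reduction) yields pivots 5, 4, 1, 1/5.
Counting signs: 4 positive.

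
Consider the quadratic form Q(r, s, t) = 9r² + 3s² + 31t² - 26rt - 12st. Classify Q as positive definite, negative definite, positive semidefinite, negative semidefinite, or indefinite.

positive definite

Write A = [[9, 0, -13], [0, 3, -6], [-13, -6, 31]].
Symmetric row and column elimination reduces A to a congruent diagonal form with pivots 9, 3, 2/9.
Counting signs: 3 positive.
Hence Q is positive definite.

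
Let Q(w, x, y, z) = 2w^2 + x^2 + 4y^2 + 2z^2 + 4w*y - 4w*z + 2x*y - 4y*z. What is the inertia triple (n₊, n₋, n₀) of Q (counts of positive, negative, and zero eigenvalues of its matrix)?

(3, 0, 1)

The associated matrix is A = [[2, 0, 2, -2], [0, 1, 1, 0], [2, 1, 4, -2], [-2, 0, -2, 2]].
Row-reducing A symmetrically gives the diagonal entries 2, 1, 1, 0.
Counting signs: 3 positive, 1 zero.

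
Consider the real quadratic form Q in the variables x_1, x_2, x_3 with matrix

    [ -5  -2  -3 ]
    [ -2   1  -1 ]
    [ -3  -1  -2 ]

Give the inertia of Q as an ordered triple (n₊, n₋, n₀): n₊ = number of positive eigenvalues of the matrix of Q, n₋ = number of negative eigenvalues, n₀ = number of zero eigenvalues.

(1, 2, 0)

Row-reducing A symmetrically gives the diagonal entries -5, 9/5, -2/9.
So there are 1 positive, 2 negative pivots.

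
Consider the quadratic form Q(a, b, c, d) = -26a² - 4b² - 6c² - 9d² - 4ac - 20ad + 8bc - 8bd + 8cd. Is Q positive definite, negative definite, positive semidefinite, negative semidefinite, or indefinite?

Write A = [[-26, 0, -2, -10], [0, -4, 4, -4], [-2, 4, -6, 4], [-10, -4, 4, -9]].
Symmetric row and column elimination reduces A to a congruent diagonal form with pivots -26, -4, -24/13, -5/6.
Counting signs: 4 negative.
Hence Q is negative definite.

negative definite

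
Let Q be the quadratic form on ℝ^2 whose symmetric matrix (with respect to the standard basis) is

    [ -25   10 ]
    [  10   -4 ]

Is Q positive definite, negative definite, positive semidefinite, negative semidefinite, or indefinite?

Symmetric row and column elimination reduces A to a congruent diagonal form with pivots -25, 0.
That gives 1 negative, 1 zero pivots.
Hence Q is negative semidefinite.

negative semidefinite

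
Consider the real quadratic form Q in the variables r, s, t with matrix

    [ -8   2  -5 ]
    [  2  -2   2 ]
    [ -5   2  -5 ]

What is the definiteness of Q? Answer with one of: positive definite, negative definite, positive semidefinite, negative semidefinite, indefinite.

Leading principal minors: Δ_1 = -8, Δ_2 = 12, Δ_3 = -18.
The signs alternate starting with Δ_1 < 0, so by Sylvester's criterion Q is negative definite.

negative definite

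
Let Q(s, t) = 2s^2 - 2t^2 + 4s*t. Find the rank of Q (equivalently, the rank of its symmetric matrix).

2

The symmetric matrix is A = [[2, 2], [2, -2]].
Symmetric row and column elimination reduces A to a congruent diagonal form with pivots 2, -4.
Counting signs: 1 positive, 1 negative.
The rank is the number of nonzero pivots: 2.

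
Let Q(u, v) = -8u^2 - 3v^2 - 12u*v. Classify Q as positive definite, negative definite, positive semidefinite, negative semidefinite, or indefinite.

indefinite

The symmetric matrix of Q is [[-8, -6], [-6, -3]].
For the 2×2 matrix [[-8, -6], [-6, -3]]: det = -8·-3 − (-6)² = -12, trace = -11.
det < 0 so the eigenvalues have opposite signs; the form is indefinite.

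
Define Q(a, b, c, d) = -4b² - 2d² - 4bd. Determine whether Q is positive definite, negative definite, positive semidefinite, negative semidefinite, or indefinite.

negative semidefinite

The symmetric matrix is A = [[0, 0, 0, 0], [0, -4, 0, -2], [0, 0, 0, 0], [0, -2, 0, -2]].
Symmetric row and column elimination reduces A to a congruent diagonal form with pivots 0, -4, 0, -1.
Counting signs: 2 negative, 2 zero.
Hence Q is negative semidefinite.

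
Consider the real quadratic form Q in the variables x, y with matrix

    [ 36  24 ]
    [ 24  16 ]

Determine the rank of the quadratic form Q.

1

Symmetric row and column elimination reduces A to a congruent diagonal form with pivots 36, 0.
Counting signs: 1 positive, 1 zero.
The rank is the number of nonzero pivots: 1.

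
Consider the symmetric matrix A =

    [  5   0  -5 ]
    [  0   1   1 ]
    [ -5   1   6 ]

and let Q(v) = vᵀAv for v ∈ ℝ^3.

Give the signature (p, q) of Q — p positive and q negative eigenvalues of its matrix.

(2, 0)

Congruent diagonalization of A (simultaneous row and column reduction) yields pivots 5, 1, 0.
Counting signs: 2 positive, 1 zero.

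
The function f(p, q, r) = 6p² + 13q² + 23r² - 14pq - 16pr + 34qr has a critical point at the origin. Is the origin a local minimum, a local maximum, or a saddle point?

local minimum

The Hessian at the origin is H = [[12, -14, -16], [-14, 26, 34], [-16, 34, 46]].
Symmetric row and column elimination reduces H to a congruent diagonal form with pivots 12, 29/3, 10/29.
Counting signs: 3 positive.
H is positive definite, so the origin is a strict local minimum.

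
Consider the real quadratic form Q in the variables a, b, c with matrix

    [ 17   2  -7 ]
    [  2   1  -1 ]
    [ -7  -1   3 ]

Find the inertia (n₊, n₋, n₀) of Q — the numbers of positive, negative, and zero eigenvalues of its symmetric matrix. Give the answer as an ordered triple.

An LDLᵀ factorisation of A has diagonal entries 17, 13/17, 1/13.
So there are 3 positive pivots.

(3, 0, 0)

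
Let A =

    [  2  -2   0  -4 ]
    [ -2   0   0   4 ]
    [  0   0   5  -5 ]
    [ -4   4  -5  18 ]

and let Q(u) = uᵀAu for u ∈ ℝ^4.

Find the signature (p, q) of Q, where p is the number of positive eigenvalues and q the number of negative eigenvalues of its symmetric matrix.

(3, 1)

Congruent diagonalization of A (simultaneous row and column reduction) yields pivots 2, -2, 5, 5.
That gives 3 positive, 1 negative pivots.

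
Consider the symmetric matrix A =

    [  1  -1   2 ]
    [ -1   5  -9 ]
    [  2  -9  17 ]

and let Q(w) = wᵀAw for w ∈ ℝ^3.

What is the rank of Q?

3

Applying the same elementary operations to the rows and columns of A produces a congruent diagonal matrix with entries 1, 4, 3/4.
That gives 3 positive pivots.
The rank is the number of nonzero pivots: 3.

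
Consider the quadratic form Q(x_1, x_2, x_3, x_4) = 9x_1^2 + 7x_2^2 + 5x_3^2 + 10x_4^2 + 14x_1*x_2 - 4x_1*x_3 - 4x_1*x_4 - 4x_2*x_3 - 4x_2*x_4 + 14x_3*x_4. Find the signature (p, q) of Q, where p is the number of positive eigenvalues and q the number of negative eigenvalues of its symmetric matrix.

(4, 0)

Write A = [[9, 7, -2, -2], [7, 7, -2, -2], [-2, -2, 5, 7], [-2, -2, 7, 10]].
Row-reducing A symmetrically gives the diagonal entries 9, 14/9, 31/7, 3/31.
So there are 4 positive pivots.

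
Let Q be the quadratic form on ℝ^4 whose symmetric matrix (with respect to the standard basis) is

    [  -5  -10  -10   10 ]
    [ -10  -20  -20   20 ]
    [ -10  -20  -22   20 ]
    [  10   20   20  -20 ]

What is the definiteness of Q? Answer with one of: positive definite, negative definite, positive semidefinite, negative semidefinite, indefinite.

Row-reducing A symmetrically gives the diagonal entries -5, 0, -2, 0.
Counting signs: 2 negative, 2 zero.
Hence Q is negative semidefinite.

negative semidefinite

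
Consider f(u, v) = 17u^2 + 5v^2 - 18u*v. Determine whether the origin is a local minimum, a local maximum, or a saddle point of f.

The Hessian at the origin is H = [[34, -18], [-18, 10]].
det H = 34·10 − (-18)² = 16 > 0 and H[1,1] = 34 > 0, so H is positive definite.
Therefore the origin is a local minimum.

local minimum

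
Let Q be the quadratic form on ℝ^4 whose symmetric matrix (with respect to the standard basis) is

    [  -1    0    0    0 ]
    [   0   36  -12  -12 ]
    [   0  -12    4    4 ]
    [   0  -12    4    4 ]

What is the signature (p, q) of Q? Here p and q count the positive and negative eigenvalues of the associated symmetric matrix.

Symmetric row and column elimination reduces A to a congruent diagonal form with pivots -1, 36, 0, 0.
That gives 1 positive, 1 negative, 2 zero pivots.

(1, 1)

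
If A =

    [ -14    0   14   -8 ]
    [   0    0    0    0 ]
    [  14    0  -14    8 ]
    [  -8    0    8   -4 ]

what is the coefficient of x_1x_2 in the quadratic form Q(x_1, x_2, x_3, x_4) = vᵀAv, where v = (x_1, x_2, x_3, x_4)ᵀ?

The coefficient of x_1x_2 is A[1,2] + A[2,1] = 2·0 = 0.

0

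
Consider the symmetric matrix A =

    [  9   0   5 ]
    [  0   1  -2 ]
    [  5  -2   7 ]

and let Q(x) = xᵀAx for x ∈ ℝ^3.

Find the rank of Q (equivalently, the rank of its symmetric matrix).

Congruent diagonalization of A (simultaneous row and column reduction) yields pivots 9, 1, 2/9.
Counting signs: 3 positive.
The rank is the number of nonzero pivots: 3.

3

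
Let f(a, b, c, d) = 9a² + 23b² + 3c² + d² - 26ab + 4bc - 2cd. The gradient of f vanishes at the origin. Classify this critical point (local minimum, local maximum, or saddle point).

The Hessian at the origin is H = [[18, -26, 0, 0], [-26, 46, 4, 0], [0, 4, 6, -2], [0, 0, -2, 2]].
Applying the same elementary operations to the rows and columns of H produces a congruent diagonal matrix with entries 18, 76/9, 78/19, 40/39.
So there are 4 positive pivots.
H is positive definite, so the origin is a strict local minimum.

local minimum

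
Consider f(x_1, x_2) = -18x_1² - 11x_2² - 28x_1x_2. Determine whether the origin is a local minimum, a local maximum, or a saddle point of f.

local maximum

The Hessian at the origin is H = [[-36, -28], [-28, -22]].
det H = -36·-22 − (-28)² = 8 > 0 and H[1,1] = -36 < 0, so H is negative definite.
Therefore the origin is a local maximum.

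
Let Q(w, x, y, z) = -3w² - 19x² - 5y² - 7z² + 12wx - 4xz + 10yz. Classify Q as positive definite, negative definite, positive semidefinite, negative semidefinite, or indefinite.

negative definite

Write A = [[-3, 6, 0, 0], [6, -19, 0, -2], [0, 0, -5, 5], [0, -2, 5, -7]].
Symmetric row and column elimination reduces A to a congruent diagonal form with pivots -3, -7, -5, -10/7.
So there are 4 negative pivots.
Hence Q is negative definite.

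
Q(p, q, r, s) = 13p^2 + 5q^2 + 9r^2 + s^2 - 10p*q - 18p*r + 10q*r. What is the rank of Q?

4

Write A = [[13, -5, -9, 0], [-5, 5, 5, 0], [-9, 5, 9, 0], [0, 0, 0, 1]].
Applying the same elementary operations to the rows and columns of A produces a congruent diagonal matrix with entries 13, 40/13, 2, 1.
That gives 4 positive pivots.
The rank is the number of nonzero pivots: 4.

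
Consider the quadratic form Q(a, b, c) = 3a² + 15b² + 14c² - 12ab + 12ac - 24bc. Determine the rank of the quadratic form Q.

3

Write A = [[3, -6, 6], [-6, 15, -12], [6, -12, 14]].
Row-reducing A symmetrically gives the diagonal entries 3, 3, 2.
So there are 3 positive pivots.
The rank is the number of nonzero pivots: 3.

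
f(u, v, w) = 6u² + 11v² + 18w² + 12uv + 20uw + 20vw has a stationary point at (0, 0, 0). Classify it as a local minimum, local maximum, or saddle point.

local minimum

The Hessian at the origin is H = [[12, 12, 20], [12, 22, 20], [20, 20, 36]].
Applying the same elementary operations to the rows and columns of H produces a congruent diagonal matrix with entries 12, 10, 8/3.
That gives 3 positive pivots.
H is positive definite, so the origin is a strict local minimum.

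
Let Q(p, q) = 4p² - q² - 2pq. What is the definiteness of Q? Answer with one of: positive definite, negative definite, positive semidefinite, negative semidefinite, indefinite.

indefinite

The symmetric matrix of Q is [[4, -1], [-1, -1]].
For the 2×2 matrix [[4, -1], [-1, -1]]: det = 4·-1 − (-1)² = -5, trace = 3.
det < 0 so the eigenvalues have opposite signs; the form is indefinite.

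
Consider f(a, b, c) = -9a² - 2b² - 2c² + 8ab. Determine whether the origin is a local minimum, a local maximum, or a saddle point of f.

The Hessian at the origin is H = [[-18, 8, 0], [8, -4, 0], [0, 0, -4]].
Congruent diagonalization of H (simultaneous row and column reduction) yields pivots -18, -4/9, -4.
That gives 3 negative pivots.
H is negative definite, so the origin is a strict local maximum.

local maximum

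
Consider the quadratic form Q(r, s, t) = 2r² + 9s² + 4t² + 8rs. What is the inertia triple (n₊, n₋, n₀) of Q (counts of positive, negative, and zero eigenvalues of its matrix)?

Write A = [[2, 4, 0], [4, 9, 0], [0, 0, 4]].
Applying the same elementary operations to the rows and columns of A produces a congruent diagonal matrix with entries 2, 1, 4.
That gives 3 positive pivots.

(3, 0, 0)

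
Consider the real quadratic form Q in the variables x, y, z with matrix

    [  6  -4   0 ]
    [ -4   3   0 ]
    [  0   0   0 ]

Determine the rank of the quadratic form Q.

Symmetric row and column elimination reduces A to a congruent diagonal form with pivots 6, 1/3, 0.
So there are 2 positive, 1 zero pivots.
The rank is the number of nonzero pivots: 2.

2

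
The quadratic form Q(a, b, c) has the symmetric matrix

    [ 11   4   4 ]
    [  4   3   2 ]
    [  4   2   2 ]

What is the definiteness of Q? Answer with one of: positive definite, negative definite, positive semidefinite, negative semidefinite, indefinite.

positive definite

Leading principal minors: Δ_1 = 11, Δ_2 = 17, Δ_3 = 6.
All leading principal minors are positive, so by Sylvester's criterion Q is positive definite.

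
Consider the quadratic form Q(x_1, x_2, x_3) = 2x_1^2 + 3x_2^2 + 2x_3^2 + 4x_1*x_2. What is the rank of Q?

The associated matrix is A = [[2, 2, 0], [2, 3, 0], [0, 0, 2]].
Congruent diagonalization of A (simultaneous row and column reduction) yields pivots 2, 1, 2.
So there are 3 positive pivots.
The rank is the number of nonzero pivots: 3.

3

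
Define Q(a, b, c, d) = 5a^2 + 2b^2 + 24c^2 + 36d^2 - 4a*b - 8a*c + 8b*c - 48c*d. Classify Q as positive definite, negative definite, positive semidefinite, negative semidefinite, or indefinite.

The associated matrix is A = [[5, -2, -4, 0], [-2, 2, 4, 0], [-4, 4, 24, -24], [0, 0, -24, 36]].
Applying the same elementary operations to the rows and columns of A produces a congruent diagonal matrix with entries 5, 6/5, 16, 0.
So there are 3 positive, 1 zero pivots.
Hence Q is positive semidefinite.

positive semidefinite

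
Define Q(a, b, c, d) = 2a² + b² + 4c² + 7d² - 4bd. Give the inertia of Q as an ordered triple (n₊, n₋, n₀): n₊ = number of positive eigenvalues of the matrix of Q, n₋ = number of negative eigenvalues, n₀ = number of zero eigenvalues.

The symmetric matrix is A = [[2, 0, 0, 0], [0, 1, 0, -2], [0, 0, 4, 0], [0, -2, 0, 7]].
Applying the same elementary operations to the rows and columns of A produces a congruent diagonal matrix with entries 2, 1, 4, 3.
That gives 4 positive pivots.

(4, 0, 0)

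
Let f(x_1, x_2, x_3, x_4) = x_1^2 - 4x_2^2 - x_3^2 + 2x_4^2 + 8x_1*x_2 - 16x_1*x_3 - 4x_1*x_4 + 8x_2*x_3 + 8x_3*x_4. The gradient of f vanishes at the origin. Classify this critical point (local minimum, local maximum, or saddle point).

The Hessian at the origin is H = [[2, 8, -16, -4], [8, -8, 8, 0], [-16, 8, -2, 8], [-4, 0, 8, 4]].
An LDLᵀ factorisation of H has diagonal entries 2, -40, -2/5, 60.
That gives 2 positive, 2 negative pivots.
H is indefinite, so the origin is a saddle point.

saddle point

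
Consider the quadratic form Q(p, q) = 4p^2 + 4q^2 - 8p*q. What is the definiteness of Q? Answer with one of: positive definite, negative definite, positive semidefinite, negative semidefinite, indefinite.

positive semidefinite

The symmetric matrix of Q is [[4, -4], [-4, 4]].
For the 2×2 matrix [[4, -4], [-4, 4]]: det = 4·4 − (-4)² = 0, trace = 8.
det = 0 so one eigenvalue is zero; the form is semidefinite with the sign of the trace.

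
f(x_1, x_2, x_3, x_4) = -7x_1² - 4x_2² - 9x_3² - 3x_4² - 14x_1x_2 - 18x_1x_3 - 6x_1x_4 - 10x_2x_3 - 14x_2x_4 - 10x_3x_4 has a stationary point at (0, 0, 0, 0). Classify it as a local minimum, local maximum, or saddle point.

saddle point

The Hessian at the origin is H = [[-14, -14, -18, -6], [-14, -8, -10, -14], [-18, -10, -18, -10], [-6, -14, -10, -6]].
Row-reducing H symmetrically gives the diagonal entries -14, 6, -116/21, -40/29.
So there are 1 positive, 3 negative pivots.
H is indefinite, so the origin is a saddle point.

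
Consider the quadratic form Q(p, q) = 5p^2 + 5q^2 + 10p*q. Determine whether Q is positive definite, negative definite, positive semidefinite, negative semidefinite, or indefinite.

The symmetric matrix of Q is [[5, 5], [5, 5]].
For the 2×2 matrix [[5, 5], [5, 5]]: det = 5·5 − (5)² = 0, trace = 10.
det = 0 so one eigenvalue is zero; the form is semidefinite with the sign of the trace.

positive semidefinite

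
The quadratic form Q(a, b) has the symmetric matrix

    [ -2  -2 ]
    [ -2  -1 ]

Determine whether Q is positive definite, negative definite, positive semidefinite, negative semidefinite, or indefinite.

indefinite

Symmetric row and column elimination reduces A to a congruent diagonal form with pivots -2, 1.
So there are 1 positive, 1 negative pivots.
Hence Q is indefinite.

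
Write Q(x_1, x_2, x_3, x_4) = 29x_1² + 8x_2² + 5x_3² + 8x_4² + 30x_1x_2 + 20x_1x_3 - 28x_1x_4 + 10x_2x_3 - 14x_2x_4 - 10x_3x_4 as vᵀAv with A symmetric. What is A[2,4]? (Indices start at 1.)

The coefficient of x_2·x_4 in Q is -14. For a symmetric A this equals A[2,4] + A[4,2] = 2·A[2,4].
So A[2,4] = -14/2 = -7.

-7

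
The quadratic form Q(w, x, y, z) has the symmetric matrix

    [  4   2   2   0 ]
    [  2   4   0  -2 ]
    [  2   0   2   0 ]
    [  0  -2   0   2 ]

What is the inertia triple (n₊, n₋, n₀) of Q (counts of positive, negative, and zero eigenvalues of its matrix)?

Applying the same elementary operations to the rows and columns of A produces a congruent diagonal matrix with entries 4, 3, 2/3, 0.
Counting signs: 3 positive, 1 zero.

(3, 0, 1)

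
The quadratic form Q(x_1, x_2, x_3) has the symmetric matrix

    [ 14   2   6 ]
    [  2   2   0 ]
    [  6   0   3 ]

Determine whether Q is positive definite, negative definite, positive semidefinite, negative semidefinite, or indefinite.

positive semidefinite

Symmetric row and column elimination reduces A to a congruent diagonal form with pivots 14, 12/7, 0.
That gives 2 positive, 1 zero pivots.
Hence Q is positive semidefinite.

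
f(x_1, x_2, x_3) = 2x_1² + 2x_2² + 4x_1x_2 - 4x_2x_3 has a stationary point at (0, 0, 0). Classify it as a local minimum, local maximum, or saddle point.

The Hessian at the origin is H = [[4, 4, 0], [4, 4, -4], [0, -4, 0]].
H is indefinite, so the origin is a saddle point.

saddle point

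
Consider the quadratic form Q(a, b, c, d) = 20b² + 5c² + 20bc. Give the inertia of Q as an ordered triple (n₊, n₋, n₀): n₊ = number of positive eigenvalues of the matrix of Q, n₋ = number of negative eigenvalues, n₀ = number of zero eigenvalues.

The symmetric matrix is A = [[0, 0, 0, 0], [0, 20, 10, 0], [0, 10, 5, 0], [0, 0, 0, 0]].
Congruent diagonalization of A (simultaneous row and column reduction) yields pivots 0, 20, 0, 0.
Counting signs: 1 positive, 3 zero.

(1, 0, 3)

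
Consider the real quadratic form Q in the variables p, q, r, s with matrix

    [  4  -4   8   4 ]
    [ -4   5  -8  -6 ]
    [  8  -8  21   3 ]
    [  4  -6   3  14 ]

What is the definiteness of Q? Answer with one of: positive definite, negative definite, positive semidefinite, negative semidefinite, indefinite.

Row-reducing A symmetrically gives the diagonal entries 4, 1, 5, 1.
So there are 4 positive pivots.
Hence Q is positive definite.

positive definite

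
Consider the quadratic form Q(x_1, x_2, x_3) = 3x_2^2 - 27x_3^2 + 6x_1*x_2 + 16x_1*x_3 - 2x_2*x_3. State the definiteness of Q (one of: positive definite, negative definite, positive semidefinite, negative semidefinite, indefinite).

The symmetric matrix is A = [[0, 3, 8], [3, 3, -1], [8, -1, -27]].
A is congruent to a diagonal matrix with 1 positive, 2 negative and 0 zero entries, so Q is indefinite.

indefinite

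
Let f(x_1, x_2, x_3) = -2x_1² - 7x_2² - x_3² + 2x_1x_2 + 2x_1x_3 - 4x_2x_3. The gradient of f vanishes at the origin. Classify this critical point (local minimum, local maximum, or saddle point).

The Hessian at the origin is H = [[-4, 2, 2], [2, -14, -4], [2, -4, -2]].
Congruent diagonalization of H (simultaneous row and column reduction) yields pivots -4, -13, -4/13.
That gives 3 negative pivots.
H is negative definite, so the origin is a strict local maximum.

local maximum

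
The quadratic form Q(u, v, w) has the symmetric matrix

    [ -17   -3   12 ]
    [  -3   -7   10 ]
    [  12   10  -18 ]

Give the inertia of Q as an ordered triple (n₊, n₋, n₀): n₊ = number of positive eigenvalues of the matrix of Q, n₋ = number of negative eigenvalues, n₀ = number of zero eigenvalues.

(1, 2, 0)

An LDLᵀ factorisation of A has diagonal entries -17, -110/17, 4/55.
That gives 1 positive, 2 negative pivots.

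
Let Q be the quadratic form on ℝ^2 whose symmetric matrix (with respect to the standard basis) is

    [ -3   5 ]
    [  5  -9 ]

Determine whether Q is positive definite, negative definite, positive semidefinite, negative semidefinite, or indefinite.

Symmetric row and column elimination reduces A to a congruent diagonal form with pivots -3, -2/3.
So there are 2 negative pivots.
Hence Q is negative definite.

negative definite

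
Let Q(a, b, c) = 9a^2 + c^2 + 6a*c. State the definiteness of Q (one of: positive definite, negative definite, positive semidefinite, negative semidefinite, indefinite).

The associated matrix is A = [[9, 0, 3], [0, 0, 0], [3, 0, 1]].
Congruent diagonalization of A (simultaneous row and column reduction) yields pivots 9, 0, 0.
That gives 1 positive, 2 zero pivots.
Hence Q is positive semidefinite.

positive semidefinite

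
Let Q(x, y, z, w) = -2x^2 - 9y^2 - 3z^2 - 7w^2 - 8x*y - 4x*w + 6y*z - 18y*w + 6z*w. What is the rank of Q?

4

Write A = [[-2, -4, 0, -2], [-4, -9, 3, -9], [0, 3, -3, 3], [-2, -9, 3, -7]].
Applying the same elementary operations to the rows and columns of A produces a congruent diagonal matrix with entries -2, -1, 6, -4.
That gives 1 positive, 3 negative pivots.
The rank is the number of nonzero pivots: 4.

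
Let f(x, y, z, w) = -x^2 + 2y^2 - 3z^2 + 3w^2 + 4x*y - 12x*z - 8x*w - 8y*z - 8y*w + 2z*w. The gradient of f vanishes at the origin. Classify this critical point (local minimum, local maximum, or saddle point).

saddle point

The Hessian at the origin is H = [[-2, 4, -12, -8], [4, 4, -8, -8], [-12, -8, -6, 2], [-8, -8, 2, 6]].
Row-reducing H symmetrically gives the diagonal entries -2, 12, -58/3, 4/29.
That gives 2 positive, 2 negative pivots.
H is indefinite, so the origin is a saddle point.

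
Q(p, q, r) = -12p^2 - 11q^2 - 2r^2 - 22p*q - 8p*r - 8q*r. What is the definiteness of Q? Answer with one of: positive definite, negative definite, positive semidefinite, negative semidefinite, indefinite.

negative definite

Write A = [[-12, -11, -4], [-11, -11, -4], [-4, -4, -2]].
Applying the same elementary operations to the rows and columns of A produces a congruent diagonal matrix with entries -12, -11/12, -6/11.
That gives 3 negative pivots.
Hence Q is negative definite.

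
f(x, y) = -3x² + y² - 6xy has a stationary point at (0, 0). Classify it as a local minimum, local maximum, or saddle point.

The Hessian at the origin is H = [[-6, -6], [-6, 2]].
det H = -6·2 − (-6)² = -48 < 0, so H is indefinite.
Therefore the origin is a saddle point.

saddle point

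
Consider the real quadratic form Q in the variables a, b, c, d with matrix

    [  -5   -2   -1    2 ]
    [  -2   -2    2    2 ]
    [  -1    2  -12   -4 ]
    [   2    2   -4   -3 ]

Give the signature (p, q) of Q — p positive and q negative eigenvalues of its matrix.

(0, 4)

Row-reducing A symmetrically gives the diagonal entries -5, -6/5, -7, -3/7.
That gives 4 negative pivots.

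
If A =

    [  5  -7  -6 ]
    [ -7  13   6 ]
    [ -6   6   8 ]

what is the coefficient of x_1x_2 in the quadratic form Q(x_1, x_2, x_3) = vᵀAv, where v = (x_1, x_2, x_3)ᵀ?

The coefficient of x_1x_2 is A[1,2] + A[2,1] = 2·(-7) = -14.

-14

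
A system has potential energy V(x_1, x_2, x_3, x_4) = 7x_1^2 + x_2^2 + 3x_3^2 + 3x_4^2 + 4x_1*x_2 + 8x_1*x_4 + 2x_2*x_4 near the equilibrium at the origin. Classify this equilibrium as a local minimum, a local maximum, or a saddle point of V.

local minimum

The Hessian at the origin is H = [[14, 4, 0, 8], [4, 2, 0, 2], [0, 0, 6, 0], [8, 2, 0, 6]].
An LDLᵀ factorisation of H has diagonal entries 14, 6/7, 6, 4/3.
That gives 4 positive pivots.
H is positive definite, so the origin is a strict local minimum.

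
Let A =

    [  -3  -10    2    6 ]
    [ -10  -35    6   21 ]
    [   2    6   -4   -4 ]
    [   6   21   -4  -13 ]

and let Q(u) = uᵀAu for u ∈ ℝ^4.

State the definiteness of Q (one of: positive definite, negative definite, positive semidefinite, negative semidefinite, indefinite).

Applying the same elementary operations to the rows and columns of A produces a congruent diagonal matrix with entries -3, -5/3, -12/5, -1/3.
Counting signs: 4 negative.
Hence Q is negative definite.

negative definite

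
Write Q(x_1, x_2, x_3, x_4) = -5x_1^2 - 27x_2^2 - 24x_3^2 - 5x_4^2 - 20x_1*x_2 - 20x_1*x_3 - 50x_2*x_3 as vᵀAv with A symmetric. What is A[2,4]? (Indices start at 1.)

0

The coefficient of x_2·x_4 in Q is 0. For a symmetric A this equals A[2,4] + A[4,2] = 2·A[2,4].
So A[2,4] = 0/2 = 0.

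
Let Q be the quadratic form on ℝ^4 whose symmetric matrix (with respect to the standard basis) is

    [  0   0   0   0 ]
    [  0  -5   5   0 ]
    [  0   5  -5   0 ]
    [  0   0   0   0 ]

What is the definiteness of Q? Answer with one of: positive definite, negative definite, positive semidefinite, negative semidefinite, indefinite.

Congruent diagonalization of A (simultaneous row and column reduction) yields pivots 0, -5, 0, 0.
So there are 1 negative, 3 zero pivots.
Hence Q is negative semidefinite.

negative semidefinite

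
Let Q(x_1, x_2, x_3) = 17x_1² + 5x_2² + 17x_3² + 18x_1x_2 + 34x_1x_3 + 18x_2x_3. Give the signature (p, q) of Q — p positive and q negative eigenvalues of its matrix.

(2, 0)

The associated matrix is A = [[17, 9, 17], [9, 5, 9], [17, 9, 17]].
Applying the same elementary operations to the rows and columns of A produces a congruent diagonal matrix with entries 17, 4/17, 0.
That gives 2 positive, 1 zero pivots.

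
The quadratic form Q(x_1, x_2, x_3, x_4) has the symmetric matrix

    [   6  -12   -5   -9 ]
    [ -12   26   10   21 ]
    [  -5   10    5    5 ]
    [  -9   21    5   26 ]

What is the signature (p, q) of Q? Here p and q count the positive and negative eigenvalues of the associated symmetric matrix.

(4, 0)

Row-reducing A symmetrically gives the diagonal entries 6, 2, 5/6, 1/2.
So there are 4 positive pivots.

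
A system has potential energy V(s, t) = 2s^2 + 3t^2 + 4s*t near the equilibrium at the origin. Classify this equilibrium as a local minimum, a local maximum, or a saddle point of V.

The Hessian at the origin is H = [[4, 4], [4, 6]].
det H = 4·6 − (4)² = 8 > 0 and H[1,1] = 4 > 0, so H is positive definite.
Therefore the origin is a local minimum.

local minimum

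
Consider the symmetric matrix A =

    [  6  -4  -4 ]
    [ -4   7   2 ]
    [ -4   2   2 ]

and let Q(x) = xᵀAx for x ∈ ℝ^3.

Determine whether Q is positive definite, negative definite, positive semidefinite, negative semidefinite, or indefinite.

An LDLᵀ factorisation of A has diagonal entries 6, 13/3, -10/13.
Counting signs: 2 positive, 1 negative.
Hence Q is indefinite.

indefinite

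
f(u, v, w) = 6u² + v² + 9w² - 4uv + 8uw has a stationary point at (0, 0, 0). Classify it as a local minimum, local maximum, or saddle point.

The Hessian at the origin is H = [[12, -4, 8], [-4, 2, 0], [8, 0, 18]].
Congruent diagonalization of H (simultaneous row and column reduction) yields pivots 12, 2/3, 2.
That gives 3 positive pivots.
H is positive definite, so the origin is a strict local minimum.

local minimum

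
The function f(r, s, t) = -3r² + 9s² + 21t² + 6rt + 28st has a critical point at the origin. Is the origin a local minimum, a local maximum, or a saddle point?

The Hessian at the origin is H = [[-6, 0, 6], [0, 18, 28], [6, 28, 42]].
Row-reducing H symmetrically gives the diagonal entries -6, 18, 40/9.
So there are 2 positive, 1 negative pivots.
H is indefinite, so the origin is a saddle point.

saddle point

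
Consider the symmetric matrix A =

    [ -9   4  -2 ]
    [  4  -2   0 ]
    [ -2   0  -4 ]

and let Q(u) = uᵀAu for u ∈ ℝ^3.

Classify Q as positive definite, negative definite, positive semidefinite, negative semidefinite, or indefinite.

negative semidefinite

Applying the same elementary operations to the rows and columns of A produces a congruent diagonal matrix with entries -9, -2/9, 0.
Counting signs: 2 negative, 1 zero.
Hence Q is negative semidefinite.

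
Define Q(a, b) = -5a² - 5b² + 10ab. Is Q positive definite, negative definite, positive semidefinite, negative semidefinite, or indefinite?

negative semidefinite

Write A = [[-5, 5], [5, -5]].
Congruent diagonalization of A (simultaneous row and column reduction) yields pivots -5, 0.
Counting signs: 1 negative, 1 zero.
Hence Q is negative semidefinite.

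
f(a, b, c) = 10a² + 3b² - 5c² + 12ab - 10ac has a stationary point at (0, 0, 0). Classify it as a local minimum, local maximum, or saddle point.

saddle point

The Hessian at the origin is H = [[20, 12, -10], [12, 6, 0], [-10, 0, -10]].
Applying the same elementary operations to the rows and columns of H produces a congruent diagonal matrix with entries 20, -6/5, 15.
That gives 2 positive, 1 negative pivots.
H is indefinite, so the origin is a saddle point.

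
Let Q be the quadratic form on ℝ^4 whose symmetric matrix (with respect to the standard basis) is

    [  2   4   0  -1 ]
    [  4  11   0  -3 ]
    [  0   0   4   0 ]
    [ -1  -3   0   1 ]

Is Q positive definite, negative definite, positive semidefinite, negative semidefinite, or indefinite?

An LDLᵀ factorisation of A has diagonal entries 2, 3, 4, 1/6.
Counting signs: 4 positive.
Hence Q is positive definite.

positive definite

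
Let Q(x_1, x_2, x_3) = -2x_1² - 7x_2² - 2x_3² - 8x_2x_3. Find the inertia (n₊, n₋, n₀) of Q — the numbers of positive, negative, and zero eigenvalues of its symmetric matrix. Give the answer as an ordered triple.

The symmetric matrix is A = [[-2, 0, 0], [0, -7, -4], [0, -4, -2]].
An LDLᵀ factorisation of A has diagonal entries -2, -7, 2/7.
Counting signs: 1 positive, 2 negative.

(1, 2, 0)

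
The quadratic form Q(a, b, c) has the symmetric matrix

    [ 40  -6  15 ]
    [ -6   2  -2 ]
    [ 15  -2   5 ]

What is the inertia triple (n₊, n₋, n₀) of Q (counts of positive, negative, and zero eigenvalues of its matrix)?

Symmetric row and column elimination reduces A to a congruent diagonal form with pivots 40, 11/10, -15/22.
So there are 2 positive, 1 negative pivots.

(2, 1, 0)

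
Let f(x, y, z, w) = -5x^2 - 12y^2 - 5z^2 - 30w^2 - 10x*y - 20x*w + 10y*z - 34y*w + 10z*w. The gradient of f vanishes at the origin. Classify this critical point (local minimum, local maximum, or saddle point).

The Hessian at the origin is H = [[-10, -10, 0, -20], [-10, -24, 10, -34], [0, 10, -10, 10], [-20, -34, 10, -60]].
Applying the same elementary operations to the rows and columns of H produces a congruent diagonal matrix with entries -10, -14, -20/7, -6.
So there are 4 negative pivots.
H is negative definite, so the origin is a strict local maximum.

local maximum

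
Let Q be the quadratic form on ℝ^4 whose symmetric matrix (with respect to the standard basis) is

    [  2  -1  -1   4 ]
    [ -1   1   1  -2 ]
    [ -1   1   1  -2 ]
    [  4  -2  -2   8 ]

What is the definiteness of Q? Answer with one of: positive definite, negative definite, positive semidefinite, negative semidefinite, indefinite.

Row-reducing A symmetrically gives the diagonal entries 2, 1/2, 0, 0.
That gives 2 positive, 2 zero pivots.
Hence Q is positive semidefinite.

positive semidefinite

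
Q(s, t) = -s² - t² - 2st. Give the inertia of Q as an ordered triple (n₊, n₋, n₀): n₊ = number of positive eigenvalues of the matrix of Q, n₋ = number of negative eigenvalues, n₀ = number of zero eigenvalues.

Write A = [[-1, -1], [-1, -1]].
Congruent diagonalization of A (simultaneous row and column reduction) yields pivots -1, 0.
That gives 1 negative, 1 zero pivots.

(0, 1, 1)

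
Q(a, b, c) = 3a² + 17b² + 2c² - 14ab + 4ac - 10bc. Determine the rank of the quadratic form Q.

The symmetric matrix is A = [[3, -7, 2], [-7, 17, -5], [2, -5, 2]].
Applying the same elementary operations to the rows and columns of A produces a congruent diagonal matrix with entries 3, 2/3, 1/2.
Counting signs: 3 positive.
The rank is the number of nonzero pivots: 3.

3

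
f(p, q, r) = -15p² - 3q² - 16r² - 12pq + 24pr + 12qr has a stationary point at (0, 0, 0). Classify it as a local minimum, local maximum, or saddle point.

local maximum

The Hessian at the origin is H = [[-30, -12, 24], [-12, -6, 12], [24, 12, -32]].
An LDLᵀ factorisation of H has diagonal entries -30, -6/5, -8.
That gives 3 negative pivots.
H is negative definite, so the origin is a strict local maximum.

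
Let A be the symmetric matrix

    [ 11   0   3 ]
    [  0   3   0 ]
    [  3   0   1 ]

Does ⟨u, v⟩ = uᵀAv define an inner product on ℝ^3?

yes

Symmetric row and column elimination reduces A to a congruent diagonal form with pivots 11, 3, 2/11.
That gives 3 positive pivots.
Hence Q is positive definite.
⟨·,·⟩ is an inner product exactly when A is positive definite.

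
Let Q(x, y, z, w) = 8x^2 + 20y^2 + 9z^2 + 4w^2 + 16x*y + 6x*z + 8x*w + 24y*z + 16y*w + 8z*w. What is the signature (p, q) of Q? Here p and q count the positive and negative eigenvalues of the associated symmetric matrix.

The symmetric matrix is A = [[8, 8, 3, 4], [8, 20, 12, 8], [3, 12, 9, 4], [4, 8, 4, 4]].
Congruent diagonalization of A (simultaneous row and column reduction) yields pivots 8, 12, 9/8, 4/9.
So there are 4 positive pivots.

(4, 0)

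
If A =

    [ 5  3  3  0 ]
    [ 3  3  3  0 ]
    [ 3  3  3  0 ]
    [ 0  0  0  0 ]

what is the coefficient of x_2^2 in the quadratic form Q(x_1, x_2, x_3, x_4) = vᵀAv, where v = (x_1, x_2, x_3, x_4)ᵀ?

3

The coefficient of x_2^2 is the diagonal entry A[2,2] = 3.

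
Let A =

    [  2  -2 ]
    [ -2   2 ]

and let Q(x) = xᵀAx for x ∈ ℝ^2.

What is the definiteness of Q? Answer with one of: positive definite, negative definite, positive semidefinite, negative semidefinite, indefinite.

positive semidefinite

Congruent diagonalization of A (simultaneous row and column reduction) yields pivots 2, 0.
Counting signs: 1 positive, 1 zero.
Hence Q is positive semidefinite.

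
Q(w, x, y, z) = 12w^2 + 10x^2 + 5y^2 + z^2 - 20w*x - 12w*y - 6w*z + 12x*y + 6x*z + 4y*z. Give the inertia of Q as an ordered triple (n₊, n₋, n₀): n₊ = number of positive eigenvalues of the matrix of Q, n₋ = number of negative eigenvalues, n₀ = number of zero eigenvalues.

The symmetric matrix is A = [[12, -10, -6, -3], [-10, 10, 6, 3], [-6, 6, 5, 2], [-3, 3, 2, 1]].
An LDLᵀ factorisation of A has diagonal entries 12, 5/3, 7/5, 1/14.
Counting signs: 4 positive.

(4, 0, 0)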